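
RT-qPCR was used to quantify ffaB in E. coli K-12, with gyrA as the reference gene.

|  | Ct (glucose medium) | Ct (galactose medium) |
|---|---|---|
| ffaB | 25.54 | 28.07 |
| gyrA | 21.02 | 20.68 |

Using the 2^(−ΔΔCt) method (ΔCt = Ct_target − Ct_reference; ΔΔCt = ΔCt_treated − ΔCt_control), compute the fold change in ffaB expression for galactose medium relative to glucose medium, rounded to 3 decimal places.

0.137

ΔCt(glucose medium) = 25.540 − 21.020 = 4.520
ΔCt(galactose medium) = 28.070 − 20.680 = 7.390
ΔΔCt = 7.390 − 4.520 = 2.870
Fold change = 2^(−2.870) = 0.1368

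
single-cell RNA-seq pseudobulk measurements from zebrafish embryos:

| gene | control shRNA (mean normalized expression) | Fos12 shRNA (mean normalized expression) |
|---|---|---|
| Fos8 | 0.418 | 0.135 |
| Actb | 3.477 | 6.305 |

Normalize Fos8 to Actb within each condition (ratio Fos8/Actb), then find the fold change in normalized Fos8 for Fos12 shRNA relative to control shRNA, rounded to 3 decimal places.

Fos8/Actb (control shRNA) = 0.418 / 3.477 = 0.12022
Fos8/Actb (Fos12 shRNA) = 0.135 / 6.305 = 0.021412
Fold change = 0.021412 / 0.12022 = 0.1781

0.178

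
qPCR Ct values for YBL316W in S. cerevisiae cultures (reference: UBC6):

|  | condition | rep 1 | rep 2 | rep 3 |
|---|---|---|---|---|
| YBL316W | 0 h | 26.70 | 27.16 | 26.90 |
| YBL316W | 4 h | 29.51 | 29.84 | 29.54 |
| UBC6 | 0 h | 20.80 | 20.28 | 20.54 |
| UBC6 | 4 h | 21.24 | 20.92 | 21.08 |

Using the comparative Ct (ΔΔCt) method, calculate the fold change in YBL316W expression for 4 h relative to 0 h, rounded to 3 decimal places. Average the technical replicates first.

0.222

Mean Ct: YBL316W 0 h 26.920; YBL316W 4 h 29.630; UBC6 0 h 20.540; UBC6 4 h 21.080
ΔCt(0 h) = 26.920 − 20.540 = 6.380
ΔCt(4 h) = 29.630 − 21.080 = 8.550
ΔΔCt = 8.550 − 6.380 = 2.170
Fold change = 2^(−2.170) = 0.2222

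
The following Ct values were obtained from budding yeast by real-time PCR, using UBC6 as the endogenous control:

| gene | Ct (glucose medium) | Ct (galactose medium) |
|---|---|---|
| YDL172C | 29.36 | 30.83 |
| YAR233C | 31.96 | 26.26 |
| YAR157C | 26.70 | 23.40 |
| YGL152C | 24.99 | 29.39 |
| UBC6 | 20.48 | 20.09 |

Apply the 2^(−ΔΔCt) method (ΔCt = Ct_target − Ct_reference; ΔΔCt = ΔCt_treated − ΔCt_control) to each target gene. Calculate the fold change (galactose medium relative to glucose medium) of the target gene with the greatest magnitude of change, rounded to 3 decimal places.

39.671

YDL172C: ΔΔCt = (30.83−20.09) − (29.36−20.48) = 10.74 − 8.88 = 1.86; fold change = 2^-1.86 = 0.275
YAR233C: ΔΔCt = (26.26−20.09) − (31.96−20.48) = 6.17 − 11.48 = -5.31; fold change = 2^5.31 = 39.671
YAR157C: ΔΔCt = (23.40−20.09) − (26.70−20.48) = 3.31 − 6.22 = -2.91; fold change = 2^2.91 = 7.516
YGL152C: ΔΔCt = (29.39−20.09) − (24.99−20.48) = 9.30 − 4.51 = 4.79; fold change = 2^-4.79 = 0.036
YAR233C has the largest |ΔΔCt| = 5.31.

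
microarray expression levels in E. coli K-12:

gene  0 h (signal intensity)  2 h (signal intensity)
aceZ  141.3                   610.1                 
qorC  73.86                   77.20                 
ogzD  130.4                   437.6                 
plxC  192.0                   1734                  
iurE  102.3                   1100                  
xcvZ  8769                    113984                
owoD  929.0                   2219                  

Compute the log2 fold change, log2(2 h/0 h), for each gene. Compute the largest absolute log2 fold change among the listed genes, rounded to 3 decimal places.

log2(610.1/141.3) = 2.110  (aceZ)
log2(77.20/73.86) = 0.064  (qorC)
log2(437.6/130.4) = 1.747  (ogzD)
log2(1734/192.0) = 3.175  (plxC)
log2(1100/102.3) = 3.427  (iurE)
log2(113984/8769) = 3.700  (xcvZ)
log2(2219/929.0) = 1.256  (owoD)
The largest magnitude belongs to xcvZ.

3.700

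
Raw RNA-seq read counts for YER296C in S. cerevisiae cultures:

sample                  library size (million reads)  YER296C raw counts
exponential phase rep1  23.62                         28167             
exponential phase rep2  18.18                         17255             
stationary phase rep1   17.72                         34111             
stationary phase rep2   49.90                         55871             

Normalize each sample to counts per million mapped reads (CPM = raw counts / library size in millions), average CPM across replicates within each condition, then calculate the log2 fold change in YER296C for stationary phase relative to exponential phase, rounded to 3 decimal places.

0.508

CPM(exponential phase rep1) = 28167 / 23.62 = 1192.5064
CPM(exponential phase rep2) = 17255 / 18.18 = 949.1199
CPM(stationary phase rep1) = 34111 / 17.72 = 1925.0000
CPM(stationary phase rep2) = 55871 / 49.90 = 1119.6593
mean CPM(exponential phase) = 1070.8131; mean CPM(stationary phase) = 1522.3297
Fold change = 1522.3297 / 1070.8131 = 1.42166
log2(1.42166) = 0.5076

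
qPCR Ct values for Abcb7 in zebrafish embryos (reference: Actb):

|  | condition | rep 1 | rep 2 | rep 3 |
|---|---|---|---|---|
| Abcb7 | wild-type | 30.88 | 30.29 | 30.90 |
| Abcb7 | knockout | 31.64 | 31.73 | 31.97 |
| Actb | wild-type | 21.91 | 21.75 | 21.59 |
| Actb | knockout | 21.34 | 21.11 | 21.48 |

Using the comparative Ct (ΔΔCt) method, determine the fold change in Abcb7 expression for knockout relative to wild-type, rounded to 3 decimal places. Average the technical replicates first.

Mean Ct: Abcb7 wild-type 30.690; Abcb7 knockout 31.780; Actb wild-type 21.750; Actb knockout 21.310
ΔCt(wild-type) = 30.690 − 21.750 = 8.940
ΔCt(knockout) = 31.780 − 21.310 = 10.470
ΔΔCt = 10.470 − 8.940 = 1.530
Fold change = 2^(−1.530) = 0.3463

0.346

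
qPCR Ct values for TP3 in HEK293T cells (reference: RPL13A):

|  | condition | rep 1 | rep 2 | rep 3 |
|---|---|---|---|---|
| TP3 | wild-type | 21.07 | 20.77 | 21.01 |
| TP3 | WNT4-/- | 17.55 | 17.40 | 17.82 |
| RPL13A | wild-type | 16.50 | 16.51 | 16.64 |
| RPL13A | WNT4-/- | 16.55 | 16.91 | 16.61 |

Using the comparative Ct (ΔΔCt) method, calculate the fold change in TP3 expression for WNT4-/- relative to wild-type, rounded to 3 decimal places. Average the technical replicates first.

Mean Ct: TP3 wild-type 20.950; TP3 WNT4-/- 17.590; RPL13A wild-type 16.550; RPL13A WNT4-/- 16.690
ΔCt(wild-type) = 20.950 − 16.550 = 4.400
ΔCt(WNT4-/-) = 17.590 − 16.690 = 0.900
ΔΔCt = 0.900 − 4.400 = -3.500
Fold change = 2^(−(-3.500)) = 2^3.500 = 11.3137

11.314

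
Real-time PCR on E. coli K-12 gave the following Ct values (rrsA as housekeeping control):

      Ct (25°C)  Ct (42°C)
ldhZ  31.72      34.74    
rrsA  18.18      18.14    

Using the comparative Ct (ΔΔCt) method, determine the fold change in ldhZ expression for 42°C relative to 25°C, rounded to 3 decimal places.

ΔCt(25°C) = 31.720 − 18.180 = 13.540
ΔCt(42°C) = 34.740 − 18.140 = 16.600
ΔΔCt = 16.600 − 13.540 = 3.060
Fold change = 2^(−3.060) = 0.1199

0.120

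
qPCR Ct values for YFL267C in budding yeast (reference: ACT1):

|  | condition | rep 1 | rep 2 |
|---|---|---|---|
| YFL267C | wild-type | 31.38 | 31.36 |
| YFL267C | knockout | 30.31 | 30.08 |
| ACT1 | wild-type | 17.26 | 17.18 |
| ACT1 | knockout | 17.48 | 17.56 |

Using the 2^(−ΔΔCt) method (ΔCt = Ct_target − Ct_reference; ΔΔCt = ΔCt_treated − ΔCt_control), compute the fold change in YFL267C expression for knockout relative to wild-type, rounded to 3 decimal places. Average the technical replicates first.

2.780

Mean Ct: YFL267C wild-type 31.370; YFL267C knockout 30.195; ACT1 wild-type 17.220; ACT1 knockout 17.520
ΔCt(wild-type) = 31.370 − 17.220 = 14.150
ΔCt(knockout) = 30.195 − 17.520 = 12.675
ΔΔCt = 12.675 − 14.150 = -1.475
Fold change = 2^(−(-1.475)) = 2^1.475 = 2.7798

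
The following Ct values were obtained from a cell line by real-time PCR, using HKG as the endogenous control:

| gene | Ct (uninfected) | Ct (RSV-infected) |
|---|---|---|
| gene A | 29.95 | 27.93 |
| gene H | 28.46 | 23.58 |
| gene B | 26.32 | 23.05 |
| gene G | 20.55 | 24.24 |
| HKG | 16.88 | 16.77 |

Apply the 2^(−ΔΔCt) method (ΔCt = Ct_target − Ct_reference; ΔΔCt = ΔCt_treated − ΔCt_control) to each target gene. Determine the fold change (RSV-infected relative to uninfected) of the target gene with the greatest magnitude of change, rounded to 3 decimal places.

27.284

gene A: ΔΔCt = (27.93−16.77) − (29.95−16.88) = 11.16 − 13.07 = -1.91; fold change = 2^1.91 = 3.758
gene H: ΔΔCt = (23.58−16.77) − (28.46−16.88) = 6.81 − 11.58 = -4.77; fold change = 2^4.77 = 27.284
gene B: ΔΔCt = (23.05−16.77) − (26.32−16.88) = 6.28 − 9.44 = -3.16; fold change = 2^3.16 = 8.938
gene G: ΔΔCt = (24.24−16.77) − (20.55−16.88) = 7.47 − 3.67 = 3.80; fold change = 2^-3.80 = 0.072
gene H has the largest |ΔΔCt| = 4.77.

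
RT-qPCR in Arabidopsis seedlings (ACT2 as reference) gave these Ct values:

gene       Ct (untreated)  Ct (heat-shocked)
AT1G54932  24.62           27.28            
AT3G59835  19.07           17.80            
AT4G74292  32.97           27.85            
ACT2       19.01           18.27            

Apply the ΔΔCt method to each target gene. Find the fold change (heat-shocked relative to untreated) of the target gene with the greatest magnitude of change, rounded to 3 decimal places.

AT1G54932: ΔΔCt = (27.28−18.27) − (24.62−19.01) = 9.01 − 5.61 = 3.40; fold change = 2^-3.40 = 0.095
AT3G59835: ΔΔCt = (17.80−18.27) − (19.07−19.01) = -0.47 − 0.06 = -0.53; fold change = 2^0.53 = 1.444
AT4G74292: ΔΔCt = (27.85−18.27) − (32.97−19.01) = 9.58 − 13.96 = -4.38; fold change = 2^4.38 = 20.821
AT4G74292 has the largest |ΔΔCt| = 4.38.

20.821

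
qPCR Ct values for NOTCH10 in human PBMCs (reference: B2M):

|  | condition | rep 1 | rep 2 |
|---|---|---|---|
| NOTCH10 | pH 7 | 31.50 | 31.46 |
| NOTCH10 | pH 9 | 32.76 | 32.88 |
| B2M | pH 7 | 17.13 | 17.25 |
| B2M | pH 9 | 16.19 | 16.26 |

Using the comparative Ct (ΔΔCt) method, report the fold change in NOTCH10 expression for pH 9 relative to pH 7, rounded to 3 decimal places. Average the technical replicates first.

Mean Ct: NOTCH10 pH 7 31.480; NOTCH10 pH 9 32.820; B2M pH 7 17.190; B2M pH 9 16.225
ΔCt(pH 7) = 31.480 − 17.190 = 14.290
ΔCt(pH 9) = 32.820 − 16.225 = 16.595
ΔΔCt = 16.595 − 14.290 = 2.305
Fold change = 2^(−2.305) = 0.2024

0.202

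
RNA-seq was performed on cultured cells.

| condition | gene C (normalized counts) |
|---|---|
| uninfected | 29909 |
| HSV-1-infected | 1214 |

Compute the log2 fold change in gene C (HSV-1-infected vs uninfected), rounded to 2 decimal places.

-4.62

Fold change = 1214 / 29909 = 0.0406
log2(0.0406) = -4.623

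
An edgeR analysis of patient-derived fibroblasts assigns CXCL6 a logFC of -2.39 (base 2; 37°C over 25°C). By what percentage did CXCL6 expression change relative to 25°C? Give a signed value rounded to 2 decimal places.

-80.92%

Fold change = 2^(-2.39) = 0.1908
Percent change = (FC − 1) × 100% = (0.1908 − 1) × 100 = -80.92%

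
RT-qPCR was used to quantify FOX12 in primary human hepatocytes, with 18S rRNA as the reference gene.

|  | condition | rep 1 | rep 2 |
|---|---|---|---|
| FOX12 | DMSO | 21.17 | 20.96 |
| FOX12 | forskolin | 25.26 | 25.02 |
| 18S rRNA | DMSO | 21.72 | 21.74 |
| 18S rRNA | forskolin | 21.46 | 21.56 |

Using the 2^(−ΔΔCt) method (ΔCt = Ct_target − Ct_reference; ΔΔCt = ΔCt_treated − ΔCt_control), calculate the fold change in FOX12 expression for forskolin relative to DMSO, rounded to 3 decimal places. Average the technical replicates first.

0.051

Mean Ct: FOX12 DMSO 21.065; FOX12 forskolin 25.140; 18S rRNA DMSO 21.730; 18S rRNA forskolin 21.510
ΔCt(DMSO) = 21.065 − 21.730 = -0.665
ΔCt(forskolin) = 25.140 − 21.510 = 3.630
ΔΔCt = 3.630 − (-0.665) = 4.295
Fold change = 2^(−4.295) = 0.0509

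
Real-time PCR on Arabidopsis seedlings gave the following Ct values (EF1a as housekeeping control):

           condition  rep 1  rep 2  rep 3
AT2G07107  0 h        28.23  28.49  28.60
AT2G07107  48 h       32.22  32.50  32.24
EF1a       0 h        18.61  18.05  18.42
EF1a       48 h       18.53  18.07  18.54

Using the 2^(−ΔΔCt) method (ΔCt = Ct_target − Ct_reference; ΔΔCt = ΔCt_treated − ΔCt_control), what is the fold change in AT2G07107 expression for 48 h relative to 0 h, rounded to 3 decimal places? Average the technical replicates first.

Mean Ct: AT2G07107 0 h 28.440; AT2G07107 48 h 32.320; EF1a 0 h 18.360; EF1a 48 h 18.380
ΔCt(0 h) = 28.440 − 18.360 = 10.080
ΔCt(48 h) = 32.320 − 18.380 = 13.940
ΔΔCt = 13.940 − 10.080 = 3.860
Fold change = 2^(−3.860) = 0.0689

0.069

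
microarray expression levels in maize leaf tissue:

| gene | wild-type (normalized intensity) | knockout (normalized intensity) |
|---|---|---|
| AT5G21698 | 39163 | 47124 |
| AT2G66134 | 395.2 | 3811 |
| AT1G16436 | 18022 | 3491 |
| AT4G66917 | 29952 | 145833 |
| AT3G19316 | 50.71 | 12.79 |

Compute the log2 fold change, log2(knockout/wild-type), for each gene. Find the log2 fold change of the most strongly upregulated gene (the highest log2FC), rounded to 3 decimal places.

3.270

log2(47124/39163) = 0.267  (AT5G21698)
log2(3811/395.2) = 3.270  (AT2G66134)
log2(3491/18022) = -2.368  (AT1G16436)
log2(145833/29952) = 2.284  (AT4G66917)
log2(12.79/50.71) = -1.987  (AT3G19316)
AT2G66134 is most strongly upregulated.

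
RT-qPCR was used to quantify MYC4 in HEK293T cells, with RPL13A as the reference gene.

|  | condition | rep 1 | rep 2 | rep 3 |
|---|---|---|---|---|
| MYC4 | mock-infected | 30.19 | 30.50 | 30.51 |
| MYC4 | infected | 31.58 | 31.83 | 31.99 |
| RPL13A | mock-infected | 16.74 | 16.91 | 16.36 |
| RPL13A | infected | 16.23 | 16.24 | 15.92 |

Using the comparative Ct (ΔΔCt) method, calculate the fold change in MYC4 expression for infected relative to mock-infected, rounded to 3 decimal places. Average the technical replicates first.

Mean Ct: MYC4 mock-infected 30.400; MYC4 infected 31.800; RPL13A mock-infected 16.670; RPL13A infected 16.130
ΔCt(mock-infected) = 30.400 − 16.670 = 13.730
ΔCt(infected) = 31.800 − 16.130 = 15.670
ΔΔCt = 15.670 − 13.730 = 1.940
Fold change = 2^(−1.940) = 0.2606

0.261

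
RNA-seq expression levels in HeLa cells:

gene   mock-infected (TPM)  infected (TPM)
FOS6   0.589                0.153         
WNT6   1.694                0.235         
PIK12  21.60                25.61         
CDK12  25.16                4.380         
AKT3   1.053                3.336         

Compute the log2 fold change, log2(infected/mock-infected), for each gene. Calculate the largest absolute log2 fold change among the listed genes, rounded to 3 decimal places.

log2(0.153/0.589) = -1.945  (FOS6)
log2(0.235/1.694) = -2.850  (WNT6)
log2(25.61/21.60) = 0.246  (PIK12)
log2(4.380/25.16) = -2.522  (CDK12)
log2(3.336/1.053) = 1.664  (AKT3)
The largest magnitude belongs to WNT6.

2.850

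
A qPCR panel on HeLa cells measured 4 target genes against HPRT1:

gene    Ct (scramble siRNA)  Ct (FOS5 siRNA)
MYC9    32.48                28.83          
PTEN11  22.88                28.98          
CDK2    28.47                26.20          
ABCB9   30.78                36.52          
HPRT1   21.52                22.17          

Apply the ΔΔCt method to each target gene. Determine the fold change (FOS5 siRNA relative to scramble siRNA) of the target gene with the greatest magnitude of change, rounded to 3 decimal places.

0.023

MYC9: ΔΔCt = (28.83−22.17) − (32.48−21.52) = 6.66 − 10.96 = -4.30; fold change = 2^4.30 = 19.698
PTEN11: ΔΔCt = (28.98−22.17) − (22.88−21.52) = 6.81 − 1.36 = 5.45; fold change = 2^-5.45 = 0.023
CDK2: ΔΔCt = (26.20−22.17) − (28.47−21.52) = 4.03 − 6.95 = -2.92; fold change = 2^2.92 = 7.568
ABCB9: ΔΔCt = (36.52−22.17) − (30.78−21.52) = 14.35 − 9.26 = 5.09; fold change = 2^-5.09 = 0.029
PTEN11 has the largest |ΔΔCt| = 5.45.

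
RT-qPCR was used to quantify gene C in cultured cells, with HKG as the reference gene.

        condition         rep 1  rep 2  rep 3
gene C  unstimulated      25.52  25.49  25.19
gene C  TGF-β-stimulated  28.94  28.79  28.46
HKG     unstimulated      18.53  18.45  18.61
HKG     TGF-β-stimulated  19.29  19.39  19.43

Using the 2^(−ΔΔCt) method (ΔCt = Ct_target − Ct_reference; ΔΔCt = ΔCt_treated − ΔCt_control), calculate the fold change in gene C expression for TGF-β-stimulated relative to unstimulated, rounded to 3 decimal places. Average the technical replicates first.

0.178

Mean Ct: gene C unstimulated 25.400; gene C TGF-β-stimulated 28.730; HKG unstimulated 18.530; HKG TGF-β-stimulated 19.370
ΔCt(unstimulated) = 25.400 − 18.530 = 6.870
ΔCt(TGF-β-stimulated) = 28.730 − 19.370 = 9.360
ΔΔCt = 9.360 − 6.870 = 2.490
Fold change = 2^(−2.490) = 0.1780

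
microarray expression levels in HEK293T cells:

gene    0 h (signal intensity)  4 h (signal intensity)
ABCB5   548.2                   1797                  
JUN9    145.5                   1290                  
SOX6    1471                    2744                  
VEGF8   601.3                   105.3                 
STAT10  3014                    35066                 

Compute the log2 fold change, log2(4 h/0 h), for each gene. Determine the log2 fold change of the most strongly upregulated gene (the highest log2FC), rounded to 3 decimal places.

log2(1797/548.2) = 1.713  (ABCB5)
log2(1290/145.5) = 3.148  (JUN9)
log2(2744/1471) = 0.899  (SOX6)
log2(105.3/601.3) = -2.514  (VEGF8)
log2(35066/3014) = 3.540  (STAT10)
STAT10 is most strongly upregulated.

3.540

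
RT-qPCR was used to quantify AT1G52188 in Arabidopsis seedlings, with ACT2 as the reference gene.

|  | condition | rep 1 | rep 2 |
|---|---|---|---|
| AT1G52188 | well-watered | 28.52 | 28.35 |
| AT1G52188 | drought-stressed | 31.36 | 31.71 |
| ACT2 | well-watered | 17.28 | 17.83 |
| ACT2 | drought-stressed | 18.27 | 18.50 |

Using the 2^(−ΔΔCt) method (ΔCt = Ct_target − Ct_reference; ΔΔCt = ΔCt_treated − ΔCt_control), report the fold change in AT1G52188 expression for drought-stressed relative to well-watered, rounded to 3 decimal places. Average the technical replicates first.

0.207

Mean Ct: AT1G52188 well-watered 28.435; AT1G52188 drought-stressed 31.535; ACT2 well-watered 17.555; ACT2 drought-stressed 18.385
ΔCt(well-watered) = 28.435 − 17.555 = 10.880
ΔCt(drought-stressed) = 31.535 − 18.385 = 13.150
ΔΔCt = 13.150 − 10.880 = 2.270
Fold change = 2^(−2.270) = 0.2073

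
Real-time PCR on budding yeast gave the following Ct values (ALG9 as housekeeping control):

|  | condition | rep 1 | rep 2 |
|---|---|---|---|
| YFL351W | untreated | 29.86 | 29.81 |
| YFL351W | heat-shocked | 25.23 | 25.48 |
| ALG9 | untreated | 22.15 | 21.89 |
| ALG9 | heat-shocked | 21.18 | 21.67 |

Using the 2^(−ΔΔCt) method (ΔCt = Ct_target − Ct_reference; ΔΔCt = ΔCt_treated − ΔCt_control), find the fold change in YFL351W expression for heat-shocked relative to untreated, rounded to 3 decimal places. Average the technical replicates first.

14.774

Mean Ct: YFL351W untreated 29.835; YFL351W heat-shocked 25.355; ALG9 untreated 22.020; ALG9 heat-shocked 21.425
ΔCt(untreated) = 29.835 − 22.020 = 7.815
ΔCt(heat-shocked) = 25.355 − 21.425 = 3.930
ΔΔCt = 3.930 − 7.815 = -3.885
Fold change = 2^(−(-3.885)) = 2^3.885 = 14.7741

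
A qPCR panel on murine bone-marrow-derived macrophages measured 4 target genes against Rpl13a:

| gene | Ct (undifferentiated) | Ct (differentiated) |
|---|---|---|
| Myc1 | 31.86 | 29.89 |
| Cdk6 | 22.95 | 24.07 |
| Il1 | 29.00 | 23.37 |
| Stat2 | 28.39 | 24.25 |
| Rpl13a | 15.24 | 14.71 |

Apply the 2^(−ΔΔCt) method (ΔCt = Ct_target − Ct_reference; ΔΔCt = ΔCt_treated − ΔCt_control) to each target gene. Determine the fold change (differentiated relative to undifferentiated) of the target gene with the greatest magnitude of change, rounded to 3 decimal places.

34.297

Myc1: ΔΔCt = (29.89−14.71) − (31.86−15.24) = 15.18 − 16.62 = -1.44; fold change = 2^1.44 = 2.713
Cdk6: ΔΔCt = (24.07−14.71) − (22.95−15.24) = 9.36 − 7.71 = 1.65; fold change = 2^-1.65 = 0.319
Il1: ΔΔCt = (23.37−14.71) − (29.00−15.24) = 8.66 − 13.76 = -5.10; fold change = 2^5.10 = 34.297
Stat2: ΔΔCt = (24.25−14.71) − (28.39−15.24) = 9.54 − 13.15 = -3.61; fold change = 2^3.61 = 12.210
Il1 has the largest |ΔΔCt| = 5.10.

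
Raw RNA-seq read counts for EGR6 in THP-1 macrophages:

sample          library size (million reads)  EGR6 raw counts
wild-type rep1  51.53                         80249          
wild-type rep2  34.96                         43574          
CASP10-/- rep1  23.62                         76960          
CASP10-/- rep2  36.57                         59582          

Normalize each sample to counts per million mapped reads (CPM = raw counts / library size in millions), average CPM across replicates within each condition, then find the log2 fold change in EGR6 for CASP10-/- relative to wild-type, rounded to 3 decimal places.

0.802

CPM(wild-type rep1) = 80249 / 51.53 = 1557.3258
CPM(wild-type rep2) = 43574 / 34.96 = 1246.3959
CPM(CASP10-/- rep1) = 76960 / 23.62 = 3258.2557
CPM(CASP10-/- rep2) = 59582 / 36.57 = 1629.2590
mean CPM(wild-type) = 1401.8609; mean CPM(CASP10-/-) = 2443.7573
Fold change = 2443.7573 / 1401.8609 = 1.74322
log2(1.74322) = 0.8018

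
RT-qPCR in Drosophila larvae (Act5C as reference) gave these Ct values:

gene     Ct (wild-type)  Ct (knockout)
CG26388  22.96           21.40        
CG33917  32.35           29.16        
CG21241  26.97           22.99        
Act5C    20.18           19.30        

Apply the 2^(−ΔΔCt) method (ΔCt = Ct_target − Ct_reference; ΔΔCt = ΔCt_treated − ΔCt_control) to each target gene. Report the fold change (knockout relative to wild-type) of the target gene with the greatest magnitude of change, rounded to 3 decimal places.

8.574

CG26388: ΔΔCt = (21.40−19.30) − (22.96−20.18) = 2.10 − 2.78 = -0.68; fold change = 2^0.68 = 1.602
CG33917: ΔΔCt = (29.16−19.30) − (32.35−20.18) = 9.86 − 12.17 = -2.31; fold change = 2^2.31 = 4.959
CG21241: ΔΔCt = (22.99−19.30) − (26.97−20.18) = 3.69 − 6.79 = -3.10; fold change = 2^3.10 = 8.574
CG21241 has the largest |ΔΔCt| = 3.10.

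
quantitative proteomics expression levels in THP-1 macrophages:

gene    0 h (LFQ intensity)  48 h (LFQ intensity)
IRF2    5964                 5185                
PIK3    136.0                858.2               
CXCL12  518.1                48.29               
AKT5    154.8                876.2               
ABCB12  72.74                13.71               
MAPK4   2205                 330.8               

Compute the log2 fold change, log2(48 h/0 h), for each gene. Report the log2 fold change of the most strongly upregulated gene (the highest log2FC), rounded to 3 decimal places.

2.658

log2(5185/5964) = -0.202  (IRF2)
log2(858.2/136.0) = 2.658  (PIK3)
log2(48.29/518.1) = -3.423  (CXCL12)
log2(876.2/154.8) = 2.501  (AKT5)
log2(13.71/72.74) = -2.408  (ABCB12)
log2(330.8/2205) = -2.737  (MAPK4)
PIK3 is most strongly upregulated.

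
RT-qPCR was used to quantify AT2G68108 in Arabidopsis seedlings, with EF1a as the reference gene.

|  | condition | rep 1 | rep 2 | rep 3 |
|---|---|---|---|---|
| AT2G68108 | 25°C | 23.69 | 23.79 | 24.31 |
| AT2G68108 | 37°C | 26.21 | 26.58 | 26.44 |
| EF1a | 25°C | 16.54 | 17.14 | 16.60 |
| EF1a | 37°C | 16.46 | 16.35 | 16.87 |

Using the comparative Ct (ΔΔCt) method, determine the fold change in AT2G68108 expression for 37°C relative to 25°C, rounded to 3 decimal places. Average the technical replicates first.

0.156

Mean Ct: AT2G68108 25°C 23.930; AT2G68108 37°C 26.410; EF1a 25°C 16.760; EF1a 37°C 16.560
ΔCt(25°C) = 23.930 − 16.760 = 7.170
ΔCt(37°C) = 26.410 − 16.560 = 9.850
ΔΔCt = 9.850 − 7.170 = 2.680
Fold change = 2^(−2.680) = 0.1560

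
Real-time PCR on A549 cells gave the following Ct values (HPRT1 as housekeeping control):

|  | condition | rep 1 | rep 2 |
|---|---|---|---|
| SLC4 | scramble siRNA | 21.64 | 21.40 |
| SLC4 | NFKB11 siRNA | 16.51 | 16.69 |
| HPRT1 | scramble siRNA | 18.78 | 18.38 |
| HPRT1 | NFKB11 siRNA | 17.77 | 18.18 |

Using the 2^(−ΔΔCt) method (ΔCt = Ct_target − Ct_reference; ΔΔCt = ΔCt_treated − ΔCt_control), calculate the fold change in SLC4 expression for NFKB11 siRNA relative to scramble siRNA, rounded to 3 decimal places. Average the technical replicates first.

Mean Ct: SLC4 scramble siRNA 21.520; SLC4 NFKB11 siRNA 16.600; HPRT1 scramble siRNA 18.580; HPRT1 NFKB11 siRNA 17.975
ΔCt(scramble siRNA) = 21.520 − 18.580 = 2.940
ΔCt(NFKB11 siRNA) = 16.600 − 17.975 = -1.375
ΔΔCt = -1.375 − 2.940 = -4.315
Fold change = 2^(−(-4.315)) = 2^4.315 = 19.9042

19.904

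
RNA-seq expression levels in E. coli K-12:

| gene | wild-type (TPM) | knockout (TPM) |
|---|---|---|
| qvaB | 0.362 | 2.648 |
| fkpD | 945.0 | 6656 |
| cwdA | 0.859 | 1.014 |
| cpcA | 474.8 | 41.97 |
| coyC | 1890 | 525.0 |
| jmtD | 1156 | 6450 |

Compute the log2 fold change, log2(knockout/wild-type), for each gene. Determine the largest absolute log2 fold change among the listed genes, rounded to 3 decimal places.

3.500

log2(2.648/0.362) = 2.871  (qvaB)
log2(6656/945.0) = 2.816  (fkpD)
log2(1.014/0.859) = 0.239  (cwdA)
log2(41.97/474.8) = -3.500  (cpcA)
log2(525.0/1890) = -1.848  (coyC)
log2(6450/1156) = 2.480  (jmtD)
The largest magnitude belongs to cpcA.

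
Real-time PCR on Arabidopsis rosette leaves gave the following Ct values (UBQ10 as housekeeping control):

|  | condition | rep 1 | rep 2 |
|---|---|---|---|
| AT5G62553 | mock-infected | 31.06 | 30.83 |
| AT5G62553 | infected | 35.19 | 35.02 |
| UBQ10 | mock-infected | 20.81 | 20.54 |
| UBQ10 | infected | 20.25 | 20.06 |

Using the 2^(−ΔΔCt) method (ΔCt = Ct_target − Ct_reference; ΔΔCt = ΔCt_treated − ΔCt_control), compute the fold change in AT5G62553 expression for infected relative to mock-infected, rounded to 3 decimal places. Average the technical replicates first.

Mean Ct: AT5G62553 mock-infected 30.945; AT5G62553 infected 35.105; UBQ10 mock-infected 20.675; UBQ10 infected 20.155
ΔCt(mock-infected) = 30.945 − 20.675 = 10.270
ΔCt(infected) = 35.105 − 20.155 = 14.950
ΔΔCt = 14.950 − 10.270 = 4.680
Fold change = 2^(−4.680) = 0.0390

0.039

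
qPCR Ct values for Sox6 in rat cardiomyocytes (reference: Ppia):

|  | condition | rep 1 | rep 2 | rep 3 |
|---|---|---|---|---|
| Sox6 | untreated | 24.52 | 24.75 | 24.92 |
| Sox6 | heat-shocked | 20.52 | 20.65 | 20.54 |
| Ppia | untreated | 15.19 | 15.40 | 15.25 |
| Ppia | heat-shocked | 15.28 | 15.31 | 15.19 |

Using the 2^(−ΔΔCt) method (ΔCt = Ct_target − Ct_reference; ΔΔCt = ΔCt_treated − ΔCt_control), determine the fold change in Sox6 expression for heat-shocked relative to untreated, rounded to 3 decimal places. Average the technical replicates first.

17.630

Mean Ct: Sox6 untreated 24.730; Sox6 heat-shocked 20.570; Ppia untreated 15.280; Ppia heat-shocked 15.260
ΔCt(untreated) = 24.730 − 15.280 = 9.450
ΔCt(heat-shocked) = 20.570 − 15.260 = 5.310
ΔΔCt = 5.310 − 9.450 = -4.140
Fold change = 2^(−(-4.140)) = 2^4.140 = 17.6305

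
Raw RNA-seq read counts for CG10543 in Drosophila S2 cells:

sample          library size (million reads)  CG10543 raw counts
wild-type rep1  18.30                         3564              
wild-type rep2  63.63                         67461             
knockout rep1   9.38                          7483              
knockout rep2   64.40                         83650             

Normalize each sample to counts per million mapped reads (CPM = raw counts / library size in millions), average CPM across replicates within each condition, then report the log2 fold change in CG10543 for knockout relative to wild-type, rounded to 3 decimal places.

CPM(wild-type rep1) = 3564 / 18.30 = 194.7541
CPM(wild-type rep2) = 67461 / 63.63 = 1060.2074
CPM(knockout rep1) = 7483 / 9.38 = 797.7612
CPM(knockout rep2) = 83650 / 64.40 = 1298.9130
mean CPM(wild-type) = 627.4808; mean CPM(knockout) = 1048.3371
Fold change = 1048.3371 / 627.4808 = 1.67071
log2(1.67071) = 0.7405

0.740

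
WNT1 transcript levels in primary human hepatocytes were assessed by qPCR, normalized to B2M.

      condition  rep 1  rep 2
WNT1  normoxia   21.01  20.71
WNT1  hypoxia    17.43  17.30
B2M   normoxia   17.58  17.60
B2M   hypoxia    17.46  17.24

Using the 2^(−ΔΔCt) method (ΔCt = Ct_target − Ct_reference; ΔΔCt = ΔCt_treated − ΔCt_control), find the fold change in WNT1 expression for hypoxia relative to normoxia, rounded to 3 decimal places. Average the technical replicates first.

9.547

Mean Ct: WNT1 normoxia 20.860; WNT1 hypoxia 17.365; B2M normoxia 17.590; B2M hypoxia 17.350
ΔCt(normoxia) = 20.860 − 17.590 = 3.270
ΔCt(hypoxia) = 17.365 − 17.350 = 0.015
ΔΔCt = 0.015 − 3.270 = -3.255
Fold change = 2^(−(-3.255)) = 2^3.255 = 9.5467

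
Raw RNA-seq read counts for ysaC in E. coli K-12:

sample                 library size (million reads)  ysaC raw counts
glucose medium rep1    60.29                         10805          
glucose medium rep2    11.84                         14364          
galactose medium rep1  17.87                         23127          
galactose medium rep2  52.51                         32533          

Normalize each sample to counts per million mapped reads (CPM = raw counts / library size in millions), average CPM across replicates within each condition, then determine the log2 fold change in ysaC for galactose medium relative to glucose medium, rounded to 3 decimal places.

0.459

CPM(glucose medium rep1) = 10805 / 60.29 = 179.2171
CPM(glucose medium rep2) = 14364 / 11.84 = 1213.1757
CPM(galactose medium rep1) = 23127 / 17.87 = 1294.1802
CPM(galactose medium rep2) = 32533 / 52.51 = 619.5582
mean CPM(glucose medium) = 696.1964; mean CPM(galactose medium) = 956.8692
Fold change = 956.8692 / 696.1964 = 1.37442
log2(1.37442) = 0.4588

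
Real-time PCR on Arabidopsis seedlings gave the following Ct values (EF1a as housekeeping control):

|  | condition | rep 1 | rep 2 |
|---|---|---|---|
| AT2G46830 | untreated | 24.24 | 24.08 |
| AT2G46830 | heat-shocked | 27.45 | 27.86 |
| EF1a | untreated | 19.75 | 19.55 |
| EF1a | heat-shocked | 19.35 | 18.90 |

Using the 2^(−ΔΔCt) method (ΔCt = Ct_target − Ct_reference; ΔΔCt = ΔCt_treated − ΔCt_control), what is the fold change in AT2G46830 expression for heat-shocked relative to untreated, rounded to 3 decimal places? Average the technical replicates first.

0.062

Mean Ct: AT2G46830 untreated 24.160; AT2G46830 heat-shocked 27.655; EF1a untreated 19.650; EF1a heat-shocked 19.125
ΔCt(untreated) = 24.160 − 19.650 = 4.510
ΔCt(heat-shocked) = 27.655 − 19.125 = 8.530
ΔΔCt = 8.530 − 4.510 = 4.020
Fold change = 2^(−4.020) = 0.0616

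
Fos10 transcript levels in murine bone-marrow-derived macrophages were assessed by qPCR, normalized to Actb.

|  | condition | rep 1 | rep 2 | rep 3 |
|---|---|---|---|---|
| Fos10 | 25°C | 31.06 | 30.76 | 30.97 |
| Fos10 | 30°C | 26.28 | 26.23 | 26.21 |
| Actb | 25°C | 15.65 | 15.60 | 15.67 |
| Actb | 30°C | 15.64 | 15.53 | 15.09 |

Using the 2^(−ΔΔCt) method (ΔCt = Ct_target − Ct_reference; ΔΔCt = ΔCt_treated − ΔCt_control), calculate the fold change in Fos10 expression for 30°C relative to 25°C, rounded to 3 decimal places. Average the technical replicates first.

22.162

Mean Ct: Fos10 25°C 30.930; Fos10 30°C 26.240; Actb 25°C 15.640; Actb 30°C 15.420
ΔCt(25°C) = 30.930 − 15.640 = 15.290
ΔCt(30°C) = 26.240 − 15.420 = 10.820
ΔΔCt = 10.820 − 15.290 = -4.470
Fold change = 2^(−(-4.470)) = 2^4.470 = 22.1618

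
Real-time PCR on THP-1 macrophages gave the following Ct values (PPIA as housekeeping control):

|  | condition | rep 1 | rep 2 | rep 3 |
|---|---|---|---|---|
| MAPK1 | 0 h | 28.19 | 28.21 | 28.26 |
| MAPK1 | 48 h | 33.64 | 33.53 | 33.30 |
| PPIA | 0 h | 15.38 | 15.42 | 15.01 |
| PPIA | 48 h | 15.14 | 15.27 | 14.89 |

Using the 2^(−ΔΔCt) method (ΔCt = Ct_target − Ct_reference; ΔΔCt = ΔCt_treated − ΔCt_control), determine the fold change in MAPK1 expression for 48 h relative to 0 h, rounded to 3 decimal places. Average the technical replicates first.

0.023

Mean Ct: MAPK1 0 h 28.220; MAPK1 48 h 33.490; PPIA 0 h 15.270; PPIA 48 h 15.100
ΔCt(0 h) = 28.220 − 15.270 = 12.950
ΔCt(48 h) = 33.490 − 15.100 = 18.390
ΔΔCt = 18.390 − 12.950 = 5.440
Fold change = 2^(−5.440) = 0.0230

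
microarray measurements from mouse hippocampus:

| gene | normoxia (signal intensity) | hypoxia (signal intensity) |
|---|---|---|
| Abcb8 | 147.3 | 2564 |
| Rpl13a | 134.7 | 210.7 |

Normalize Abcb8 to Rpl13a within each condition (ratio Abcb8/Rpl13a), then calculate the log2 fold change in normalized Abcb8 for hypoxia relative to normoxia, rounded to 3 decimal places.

Abcb8/Rpl13a (normoxia) = 147.3 / 134.7 = 1.0935
Abcb8/Rpl13a (hypoxia) = 2564 / 210.7 = 12.169
Fold change = 12.169 / 1.0935 = 11.1280
log2(11.1280) = 3.4761

3.476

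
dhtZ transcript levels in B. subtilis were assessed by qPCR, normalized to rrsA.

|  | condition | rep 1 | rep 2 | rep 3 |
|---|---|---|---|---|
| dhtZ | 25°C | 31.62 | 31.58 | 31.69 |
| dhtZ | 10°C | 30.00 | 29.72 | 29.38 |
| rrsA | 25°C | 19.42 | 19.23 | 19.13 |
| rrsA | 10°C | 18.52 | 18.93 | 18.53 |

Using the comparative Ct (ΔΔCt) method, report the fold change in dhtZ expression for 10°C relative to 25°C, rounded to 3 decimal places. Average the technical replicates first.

Mean Ct: dhtZ 25°C 31.630; dhtZ 10°C 29.700; rrsA 25°C 19.260; rrsA 10°C 18.660
ΔCt(25°C) = 31.630 − 19.260 = 12.370
ΔCt(10°C) = 29.700 − 18.660 = 11.040
ΔΔCt = 11.040 − 12.370 = -1.330
Fold change = 2^(−(-1.330)) = 2^1.330 = 2.5140

2.514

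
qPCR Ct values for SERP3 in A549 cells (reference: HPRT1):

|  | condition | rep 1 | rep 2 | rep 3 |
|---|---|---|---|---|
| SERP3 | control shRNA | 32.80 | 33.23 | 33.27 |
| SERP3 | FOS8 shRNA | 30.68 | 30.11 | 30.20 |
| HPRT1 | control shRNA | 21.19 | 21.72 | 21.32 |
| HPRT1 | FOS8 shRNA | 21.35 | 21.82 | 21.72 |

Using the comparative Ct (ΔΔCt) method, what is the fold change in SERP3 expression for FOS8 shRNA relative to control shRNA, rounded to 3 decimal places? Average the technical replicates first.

Mean Ct: SERP3 control shRNA 33.100; SERP3 FOS8 shRNA 30.330; HPRT1 control shRNA 21.410; HPRT1 FOS8 shRNA 21.630
ΔCt(control shRNA) = 33.100 − 21.410 = 11.690
ΔCt(FOS8 shRNA) = 30.330 − 21.630 = 8.700
ΔΔCt = 8.700 − 11.690 = -2.990
Fold change = 2^(−(-2.990)) = 2^2.990 = 7.9447

7.945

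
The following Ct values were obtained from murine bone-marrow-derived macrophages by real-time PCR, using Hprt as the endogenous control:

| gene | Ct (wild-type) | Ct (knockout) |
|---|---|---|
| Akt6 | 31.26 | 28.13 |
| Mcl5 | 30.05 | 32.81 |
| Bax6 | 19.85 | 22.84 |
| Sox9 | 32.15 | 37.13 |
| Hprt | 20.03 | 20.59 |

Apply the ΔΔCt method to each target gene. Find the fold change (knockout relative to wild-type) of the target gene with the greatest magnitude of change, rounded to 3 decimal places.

Akt6: ΔΔCt = (28.13−20.59) − (31.26−20.03) = 7.54 − 11.23 = -3.69; fold change = 2^3.69 = 12.906
Mcl5: ΔΔCt = (32.81−20.59) − (30.05−20.03) = 12.22 − 10.02 = 2.20; fold change = 2^-2.20 = 0.218
Bax6: ΔΔCt = (22.84−20.59) − (19.85−20.03) = 2.25 − (-0.18) = 2.43; fold change = 2^-2.43 = 0.186
Sox9: ΔΔCt = (37.13−20.59) − (32.15−20.03) = 16.54 − 12.12 = 4.42; fold change = 2^-4.42 = 0.047
Sox9 has the largest |ΔΔCt| = 4.42.

0.047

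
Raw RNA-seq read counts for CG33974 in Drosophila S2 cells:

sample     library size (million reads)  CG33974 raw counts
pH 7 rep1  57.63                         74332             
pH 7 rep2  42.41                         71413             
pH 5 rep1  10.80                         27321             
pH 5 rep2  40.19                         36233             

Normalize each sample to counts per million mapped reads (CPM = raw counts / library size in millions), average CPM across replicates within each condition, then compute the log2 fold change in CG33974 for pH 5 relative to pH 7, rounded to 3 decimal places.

CPM(pH 7 rep1) = 74332 / 57.63 = 1289.8143
CPM(pH 7 rep2) = 71413 / 42.41 = 1683.8717
CPM(pH 5 rep1) = 27321 / 10.80 = 2529.7222
CPM(pH 5 rep2) = 36233 / 40.19 = 901.5427
mean CPM(pH 7) = 1486.8430; mean CPM(pH 5) = 1715.6324
Fold change = 1715.6324 / 1486.8430 = 1.15388
log2(1.15388) = 0.2065

0.206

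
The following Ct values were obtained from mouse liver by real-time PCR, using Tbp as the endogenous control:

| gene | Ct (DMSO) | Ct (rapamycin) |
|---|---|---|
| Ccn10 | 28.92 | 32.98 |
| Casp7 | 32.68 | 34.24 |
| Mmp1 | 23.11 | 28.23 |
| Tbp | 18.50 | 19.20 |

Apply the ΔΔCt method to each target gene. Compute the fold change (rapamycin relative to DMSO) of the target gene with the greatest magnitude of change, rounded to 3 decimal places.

Ccn10: ΔΔCt = (32.98−19.20) − (28.92−18.50) = 13.78 − 10.42 = 3.36; fold change = 2^-3.36 = 0.097
Casp7: ΔΔCt = (34.24−19.20) − (32.68−18.50) = 15.04 − 14.18 = 0.86; fold change = 2^-0.86 = 0.551
Mmp1: ΔΔCt = (28.23−19.20) − (23.11−18.50) = 9.03 − 4.61 = 4.42; fold change = 2^-4.42 = 0.047
Mmp1 has the largest |ΔΔCt| = 4.42.

0.047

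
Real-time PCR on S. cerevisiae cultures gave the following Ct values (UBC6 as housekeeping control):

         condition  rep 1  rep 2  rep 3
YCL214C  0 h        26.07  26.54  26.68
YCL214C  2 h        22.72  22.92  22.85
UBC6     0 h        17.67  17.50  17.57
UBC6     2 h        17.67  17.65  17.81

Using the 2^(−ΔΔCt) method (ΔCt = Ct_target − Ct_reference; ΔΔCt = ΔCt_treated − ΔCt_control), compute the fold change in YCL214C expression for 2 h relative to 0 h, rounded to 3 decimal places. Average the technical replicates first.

13.269

Mean Ct: YCL214C 0 h 26.430; YCL214C 2 h 22.830; UBC6 0 h 17.580; UBC6 2 h 17.710
ΔCt(0 h) = 26.430 − 17.580 = 8.850
ΔCt(2 h) = 22.830 − 17.710 = 5.120
ΔΔCt = 5.120 − 8.850 = -3.730
Fold change = 2^(−(-3.730)) = 2^3.730 = 13.2691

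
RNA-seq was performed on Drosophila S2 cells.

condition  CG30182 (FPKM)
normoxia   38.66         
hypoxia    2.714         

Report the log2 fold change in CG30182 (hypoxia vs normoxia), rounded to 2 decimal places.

-3.83

Fold change = 2.714 / 38.66 = 0.0702
log2(0.0702) = -3.832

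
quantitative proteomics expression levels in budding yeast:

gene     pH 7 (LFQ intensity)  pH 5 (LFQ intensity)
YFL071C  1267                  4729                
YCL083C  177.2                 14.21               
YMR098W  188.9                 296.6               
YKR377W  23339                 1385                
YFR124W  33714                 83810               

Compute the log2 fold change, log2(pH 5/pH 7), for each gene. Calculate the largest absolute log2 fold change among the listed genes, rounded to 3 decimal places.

4.075

log2(4729/1267) = 1.900  (YFL071C)
log2(14.21/177.2) = -3.640  (YCL083C)
log2(296.6/188.9) = 0.651  (YMR098W)
log2(1385/23339) = -4.075  (YKR377W)
log2(83810/33714) = 1.314  (YFR124W)
The largest magnitude belongs to YKR377W.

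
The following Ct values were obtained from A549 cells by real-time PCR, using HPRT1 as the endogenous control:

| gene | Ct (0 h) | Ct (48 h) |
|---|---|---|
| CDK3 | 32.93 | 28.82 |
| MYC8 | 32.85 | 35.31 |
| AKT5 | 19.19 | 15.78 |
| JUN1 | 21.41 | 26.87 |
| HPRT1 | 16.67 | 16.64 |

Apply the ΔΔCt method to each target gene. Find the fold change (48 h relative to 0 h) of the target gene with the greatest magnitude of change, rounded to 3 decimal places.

CDK3: ΔΔCt = (28.82−16.64) − (32.93−16.67) = 12.18 − 16.26 = -4.08; fold change = 2^4.08 = 16.912
MYC8: ΔΔCt = (35.31−16.64) − (32.85−16.67) = 18.67 − 16.18 = 2.49; fold change = 2^-2.49 = 0.178
AKT5: ΔΔCt = (15.78−16.64) − (19.19−16.67) = -0.86 − 2.52 = -3.38; fold change = 2^3.38 = 10.411
JUN1: ΔΔCt = (26.87−16.64) − (21.41−16.67) = 10.23 − 4.74 = 5.49; fold change = 2^-5.49 = 0.022
JUN1 has the largest |ΔΔCt| = 5.49.

0.022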